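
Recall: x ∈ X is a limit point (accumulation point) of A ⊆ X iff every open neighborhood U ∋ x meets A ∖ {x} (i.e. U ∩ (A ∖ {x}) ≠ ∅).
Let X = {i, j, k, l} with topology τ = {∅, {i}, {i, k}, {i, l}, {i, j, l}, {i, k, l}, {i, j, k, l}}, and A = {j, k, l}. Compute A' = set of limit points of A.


A' = {j}

For each x ∈ X, list the open sets U ∈ τ with x ∈ U, then check whether U ∩ (A ∖ {x}) ≠ ∅ for every such U.
  x = i: open {i} ∋ x has {i} ∩ (A ∖ {i}) = ∅, so x is NOT a limit point.
  x = j: opens ∋ x are {i, j, l}, {i, j, k, l}; each meets A ∖ {j}, so x IS a limit point.
  x = k: open {i, k} ∋ x has {i, k} ∩ (A ∖ {k}) = ∅, so x is NOT a limit point.
  x = l: open {i, l} ∋ x has {i, l} ∩ (A ∖ {l}) = ∅, so x is NOT a limit point.
Collecting: A' = {j}.


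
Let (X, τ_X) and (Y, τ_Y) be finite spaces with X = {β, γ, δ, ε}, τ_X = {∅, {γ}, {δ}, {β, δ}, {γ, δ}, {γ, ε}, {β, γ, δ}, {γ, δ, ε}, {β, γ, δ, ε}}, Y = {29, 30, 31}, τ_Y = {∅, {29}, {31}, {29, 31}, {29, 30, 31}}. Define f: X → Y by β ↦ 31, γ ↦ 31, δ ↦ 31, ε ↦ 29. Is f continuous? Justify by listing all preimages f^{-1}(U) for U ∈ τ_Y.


f is NOT continuous.

Compute f^{-1}(U) for each U ∈ τ_Y:
  U = ∅: f^{-1}(U) = ∅ ∈ τ_X ✓.
  U = {29}: f^{-1}(U) = {ε} ∉ τ_X ✗.
  U = {31}: f^{-1}(U) = {β, γ, δ} ∈ τ_X ✓.
  U = {29, 31}: f^{-1}(U) = {β, γ, δ, ε} ∈ τ_X ✓.
  U = {29, 30, 31}: f^{-1}(U) = {β, γ, δ, ε} ∈ τ_X ✓.
Found U = {29} with f^{-1}(U) = {ε} not in τ_X. Therefore f is NOT continuous.


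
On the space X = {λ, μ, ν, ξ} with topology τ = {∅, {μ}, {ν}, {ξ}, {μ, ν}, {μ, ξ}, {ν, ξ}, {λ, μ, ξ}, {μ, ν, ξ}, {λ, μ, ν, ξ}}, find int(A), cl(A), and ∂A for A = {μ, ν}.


int(A) = {μ, ν}, cl(A) = {λ, μ, ν}, ∂A = {λ}.

Closed sets in (X, τ) are complements of opens:
  closed(X, τ) = {∅, {λ}, {ν}, {λ, μ}, {λ, ν}, {λ, ξ}, {λ, μ, ν}, {λ, μ, ξ}, {λ, ν, ξ}, {λ, μ, ν, ξ}}.
int(A) = ⋃ {U ∈ τ : U ⊆ A}. Opens contained in A: ∅, {μ}, {ν}, {μ, ν}.
Taking the union of these: int(A) = {μ, ν}.
cl(A) = ⋂ {C closed : A ⊆ C}. Closed sets containing A: {λ, μ, ν}, {λ, μ, ν, ξ}.
Intersecting these: cl(A) = {λ, μ, ν}.
∂A = cl(A) ∖ int(A) = {λ, μ, ν} ∖ {μ, ν} = {λ}.


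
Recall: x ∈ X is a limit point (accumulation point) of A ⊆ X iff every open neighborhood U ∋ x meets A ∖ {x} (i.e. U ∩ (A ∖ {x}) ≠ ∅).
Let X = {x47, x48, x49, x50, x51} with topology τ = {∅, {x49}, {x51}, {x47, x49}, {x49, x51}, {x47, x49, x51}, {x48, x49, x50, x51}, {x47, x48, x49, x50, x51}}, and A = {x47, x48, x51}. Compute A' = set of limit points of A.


A' = {x48, x50}

For each x ∈ X, list the open sets U ∈ τ with x ∈ U, then check whether U ∩ (A ∖ {x}) ≠ ∅ for every such U.
  x = x47: open {x47, x49} ∋ x has {x47, x49} ∩ (A ∖ {x47}) = ∅, so x is NOT a limit point.
  x = x48: opens ∋ x are {x48, x49, x50, x51}, {x47, x48, x49, x50, x51}; each meets A ∖ {x48}, so x IS a limit point.
  x = x49: open {x49} ∋ x has {x49} ∩ (A ∖ {x49}) = ∅, so x is NOT a limit point.
  x = x50: opens ∋ x are {x48, x49, x50, x51}, {x47, x48, x49, x50, x51}; each meets A ∖ {x50}, so x IS a limit point.
  x = x51: open {x51} ∋ x has {x51} ∩ (A ∖ {x51}) = ∅, so x is NOT a limit point.
Collecting: A' = {x48, x50}.


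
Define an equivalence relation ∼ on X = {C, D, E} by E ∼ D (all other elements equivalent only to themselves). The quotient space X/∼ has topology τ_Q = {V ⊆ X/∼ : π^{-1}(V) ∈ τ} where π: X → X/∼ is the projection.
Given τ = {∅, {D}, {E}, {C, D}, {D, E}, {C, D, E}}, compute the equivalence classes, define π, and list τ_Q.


X/∼ = {[C], [D=E]}; |τ_Q| = 3.

Equivalence classes: [C], [D=E].
Quotient map π: X → X/∼ sends C ↦ [C], D ↦ [D=E], E ↦ [D=E].
For each subset V ⊆ X/∼, compute π^{-1}(V) ⊆ X and check whether π^{-1}(V) ∈ τ. V is open in τ_Q iff π^{-1}(V) ∈ τ.
  V = {}: π^{-1}(V) = ∅ ∈ τ ✓.
  V = {[C]}: π^{-1}(V) = {C} ∉ τ ✗.
  V = {[D=E]}: π^{-1}(V) = {D, E} ∈ τ ✓.
  V = {[C], [D=E]}: π^{-1}(V) = {C, D, E} ∈ τ ✓.
Open sets in the quotient: τ_Q = {{}, {[D=E]}, {[C], [D=E]}} (3 elements).


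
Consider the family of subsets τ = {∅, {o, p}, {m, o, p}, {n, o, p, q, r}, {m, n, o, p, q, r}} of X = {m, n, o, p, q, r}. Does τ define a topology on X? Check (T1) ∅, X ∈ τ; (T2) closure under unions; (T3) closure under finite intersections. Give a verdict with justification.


τ IS a topology on X.

Axiom (T1): ∅ ∈ τ? Yes; X ∈ τ? Yes.
Axiom (T2/T3): check pairwise unions and intersections of members of τ.
All pairwise intersections and unions checked — each lies in τ. Therefore τ satisfies (T1), (T2), (T3): it IS a topology on X.


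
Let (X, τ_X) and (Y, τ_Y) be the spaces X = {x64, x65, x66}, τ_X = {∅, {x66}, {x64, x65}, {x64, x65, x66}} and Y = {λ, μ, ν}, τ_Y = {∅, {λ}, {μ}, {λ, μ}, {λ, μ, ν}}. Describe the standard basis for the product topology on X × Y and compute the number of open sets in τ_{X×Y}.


Basis B = {∅ × ∅, {x66} × {λ}, {x66} × {μ}, {x64, x65} × {λ}, {x64, x65} × {μ}, {x66} × {λ, μ}, {x64, x65, x66} × {λ}, {x64, x65, x66} × {μ}, {x66} × {λ, μ, ν}, {x64, x65} × {λ, μ}, {x64, x65} × {λ, μ, ν}, {x64, x65, x66} × {λ, μ}, {x64, x65, x66} × {λ, μ, ν}}; |τ_{X×Y}| = 25.

Enumerate products U × V with U ∈ τ_X, V ∈ τ_Y (deduplicated):
  ∅ × ∅ = {} (∅)
  {x66} × {λ} = {(x66,λ)}
  {x66} × {μ} = {(x66,μ)}
  {x64, x65} × {λ} = {(x64,λ), (x65,λ)}
  {x64, x65} × {μ} = {(x64,μ), (x65,μ)}
  {x66} × {λ, μ} = {(x66,λ), (x66,μ)}
  {x64, x65, x66} × {λ} = {(x64,λ), (x65,λ), (x66,λ)}
  {x64, x65, x66} × {μ} = {(x64,μ), (x65,μ), (x66,μ)}
  {x66} × {λ, μ, ν} = {(x66,λ), (x66,μ), (x66,ν)}
  {x64, x65} × {λ, μ} = {(x64,λ), (x64,μ), (x65,λ), (x65,μ)}
  {x64, x65} × {λ, μ, ν} = {(x64,λ), (x64,μ), (x64,ν), (x65,λ), (x65,μ), (x65,ν)}
  {x64, x65, x66} × {λ, μ} = {(x64,λ), (x64,μ), (x65,λ), (x65,μ), (x66,λ), (x66,μ)}
  {x64, x65, x66} × {λ, μ, ν} = {(x64,λ), (x64,μ), (x64,ν), (x65,λ), (x65,μ), (x65,ν), (x66,λ), (x66,μ), (x66,ν)}
These 13 distinct sets form the basis B.
Close under arbitrary unions to get τ_{X×Y}; counting gives |τ_{X×Y}| = 25.


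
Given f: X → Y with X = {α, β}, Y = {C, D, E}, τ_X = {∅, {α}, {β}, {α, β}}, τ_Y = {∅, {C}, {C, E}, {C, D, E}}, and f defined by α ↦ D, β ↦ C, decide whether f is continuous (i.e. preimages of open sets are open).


f IS continuous.

Compute f^{-1}(U) for each U ∈ τ_Y:
  U = ∅: f^{-1}(U) = ∅ ∈ τ_X ✓.
  U = {C}: f^{-1}(U) = {β} ∈ τ_X ✓.
  U = {C, E}: f^{-1}(U) = {β} ∈ τ_X ✓.
  U = {C, D, E}: f^{-1}(U) = {α, β} ∈ τ_X ✓.
Every preimage lies in τ_X, so f IS continuous.


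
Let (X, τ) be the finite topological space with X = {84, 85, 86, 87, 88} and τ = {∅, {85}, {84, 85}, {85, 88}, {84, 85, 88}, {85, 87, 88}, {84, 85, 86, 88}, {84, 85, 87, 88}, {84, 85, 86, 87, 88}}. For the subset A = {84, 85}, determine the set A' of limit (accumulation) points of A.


A' = {84, 86, 87, 88}

For each x ∈ X, list the open sets U ∈ τ with x ∈ U, then check whether U ∩ (A ∖ {x}) ≠ ∅ for every such U.
  x = 84: opens ∋ x are {84, 85}, {84, 85, 88}, {84, 85, 86, 88}, {84, 85, 87, 88}, {84, 85, 86, 87, 88}; each meets A ∖ {84}, so x IS a limit point.
  x = 85: open {85} ∋ x has {85} ∩ (A ∖ {85}) = ∅, so x is NOT a limit point.
  x = 86: opens ∋ x are {84, 85, 86, 88}, {84, 85, 86, 87, 88}; each meets A ∖ {86}, so x IS a limit point.
  x = 87: opens ∋ x are {85, 87, 88}, {84, 85, 87, 88}, {84, 85, 86, 87, 88}; each meets A ∖ {87}, so x IS a limit point.
  x = 88: opens ∋ x are {85, 88}, {84, 85, 88}, {85, 87, 88}, {84, 85, 86, 88}, {84, 85, 87, 88}, {84, 85, 86, 87, 88}; each meets A ∖ {88}, so x IS a limit point.
Collecting: A' = {84, 86, 87, 88}.


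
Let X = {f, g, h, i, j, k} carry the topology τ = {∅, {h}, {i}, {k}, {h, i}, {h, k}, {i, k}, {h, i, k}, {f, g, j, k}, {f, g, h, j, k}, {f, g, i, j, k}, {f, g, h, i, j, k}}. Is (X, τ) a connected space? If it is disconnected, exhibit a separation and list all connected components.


(X, τ) is disconnected; components = [{h}, {i}, {f, g, j, k}].

Find clopen sets (U ∈ τ with X ∖ U ∈ τ):
  U = ∅, X ∖ U = {f, g, h, i, j, k} — both open, so U is clopen.
  U = {h}, X ∖ U = {f, g, i, j, k} — both open, so U is clopen.
  U = {i}, X ∖ U = {f, g, h, j, k} — both open, so U is clopen.
  U = {h, i}, X ∖ U = {f, g, j, k} — both open, so U is clopen.
  U = {f, g, j, k}, X ∖ U = {h, i} — both open, so U is clopen.
  U = {f, g, h, j, k}, X ∖ U = {i} — both open, so U is clopen.
  U = {f, g, i, j, k}, X ∖ U = {h} — both open, so U is clopen.
  U = {f, g, h, i, j, k}, X ∖ U = ∅ — both open, so U is clopen.
Nontrivial clopen(s) exist: e.g. {f, g, j, k}. So (X, τ) is disconnected.
Compute connected components by grouping points that agree on all clopens:
  component: {h}
  component: {i}
  component: {f, g, j, k}


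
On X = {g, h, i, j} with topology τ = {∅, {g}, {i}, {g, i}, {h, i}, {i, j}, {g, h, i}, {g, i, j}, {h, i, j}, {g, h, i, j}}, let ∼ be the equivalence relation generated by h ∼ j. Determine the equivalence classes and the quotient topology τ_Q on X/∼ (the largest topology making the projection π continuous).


X/∼ = {[g], [h=j], [i]}; |τ_Q| = 6.

Equivalence classes: [g], [h=j], [i].
Quotient map π: X → X/∼ sends g ↦ [g], h ↦ [h=j], i ↦ [i], j ↦ [h=j].
For each subset V ⊆ X/∼, compute π^{-1}(V) ⊆ X and check whether π^{-1}(V) ∈ τ. V is open in τ_Q iff π^{-1}(V) ∈ τ.
  V = {}: π^{-1}(V) = ∅ ∈ τ ✓.
  V = {[g]}: π^{-1}(V) = {g} ∈ τ ✓.
  V = {[h=j]}: π^{-1}(V) = {h, j} ∉ τ ✗.
  V = {[g], [h=j]}: π^{-1}(V) = {g, h, j} ∉ τ ✗.
  V = {[i]}: π^{-1}(V) = {i} ∈ τ ✓.
  V = {[g], [i]}: π^{-1}(V) = {g, i} ∈ τ ✓.
  V = {[h=j], [i]}: π^{-1}(V) = {h, i, j} ∈ τ ✓.
  V = {[g], [h=j], [i]}: π^{-1}(V) = {g, h, i, j} ∈ τ ✓.
Open sets in the quotient: τ_Q = {{}, {[g]}, {[i]}, {[g], [i]}, {[h=j], [i]}, {[g], [h=j], [i]}} (6 elements).


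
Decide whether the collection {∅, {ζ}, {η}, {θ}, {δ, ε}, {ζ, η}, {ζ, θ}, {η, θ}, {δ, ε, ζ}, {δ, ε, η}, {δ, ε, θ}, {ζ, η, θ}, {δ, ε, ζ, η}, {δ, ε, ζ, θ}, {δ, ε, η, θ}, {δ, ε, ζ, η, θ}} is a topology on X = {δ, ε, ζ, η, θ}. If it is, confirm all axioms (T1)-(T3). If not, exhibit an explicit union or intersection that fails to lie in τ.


τ IS a topology on X.

Axiom (T1): ∅ ∈ τ? Yes; X ∈ τ? Yes.
Axiom (T2/T3): check pairwise unions and intersections of members of τ.
All pairwise intersections and unions checked — each lies in τ. Therefore τ satisfies (T1), (T2), (T3): it IS a topology on X.


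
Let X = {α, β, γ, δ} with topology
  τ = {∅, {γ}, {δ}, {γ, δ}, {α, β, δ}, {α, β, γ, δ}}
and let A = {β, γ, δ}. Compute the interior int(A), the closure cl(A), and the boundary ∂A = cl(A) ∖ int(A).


int(A) = {γ, δ}, cl(A) = {α, β, γ, δ}, ∂A = {α, β}.

Closed sets in (X, τ) are complements of opens:
  closed(X, τ) = {∅, {γ}, {α, β}, {α, β, γ}, {α, β, δ}, {α, β, γ, δ}}.
int(A) = ⋃ {U ∈ τ : U ⊆ A}. Opens contained in A: ∅, {γ}, {δ}, {γ, δ}.
Taking the union of these: int(A) = {γ, δ}.
cl(A) = ⋂ {C closed : A ⊆ C}. Closed sets containing A: {α, β, γ, δ}.
Intersecting these: cl(A) = {α, β, γ, δ}.
∂A = cl(A) ∖ int(A) = {α, β, γ, δ} ∖ {γ, δ} = {α, β}.


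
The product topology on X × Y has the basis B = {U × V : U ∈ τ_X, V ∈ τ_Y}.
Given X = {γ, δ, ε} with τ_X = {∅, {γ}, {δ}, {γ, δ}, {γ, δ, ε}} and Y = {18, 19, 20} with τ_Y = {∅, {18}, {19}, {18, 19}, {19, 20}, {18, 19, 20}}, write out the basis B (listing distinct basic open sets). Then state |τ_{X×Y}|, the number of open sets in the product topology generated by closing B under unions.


Basis B = {∅ × ∅, {γ} × {18}, {γ} × {19}, {δ} × {18}, {δ} × {19}, {γ} × {18, 19}, {γ, δ} × {18}, {γ} × {19, 20}, {γ, δ} × {19}, {δ} × {18, 19}, {δ} × {19, 20}, {γ} × {18, 19, 20}, {γ, δ, ε} × {18}, {γ, δ, ε} × {19}, {δ} × {18, 19, 20}, {γ, δ} × {18, 19}, {γ, δ} × {19, 20}, {γ, δ} × {18, 19, 20}, {γ, δ, ε} × {18, 19}, {γ, δ, ε} × {19, 20}, {γ, δ, ε} × {18, 19, 20}}; |τ_{X×Y}| = 70.

Enumerate products U × V with U ∈ τ_X, V ∈ τ_Y (deduplicated):
  ∅ × ∅ = {} (∅)
  {γ} × {18} = {(γ,18)}
  {γ} × {19} = {(γ,19)}
  {δ} × {18} = {(δ,18)}
  {δ} × {19} = {(δ,19)}
  {γ} × {18, 19} = {(γ,18), (γ,19)}
  {γ, δ} × {18} = {(γ,18), (δ,18)}
  {γ} × {19, 20} = {(γ,19), (γ,20)}
  {γ, δ} × {19} = {(γ,19), (δ,19)}
  {δ} × {18, 19} = {(δ,18), (δ,19)}
  {δ} × {19, 20} = {(δ,19), (δ,20)}
  {γ} × {18, 19, 20} = {(γ,18), (γ,19), (γ,20)}
  {γ, δ, ε} × {18} = {(γ,18), (δ,18), (ε,18)}
  {γ, δ, ε} × {19} = {(γ,19), (δ,19), (ε,19)}
  {δ} × {18, 19, 20} = {(δ,18), (δ,19), (δ,20)}
  {γ, δ} × {18, 19} = {(γ,18), (γ,19), (δ,18), (δ,19)}
  {γ, δ} × {19, 20} = {(γ,19), (γ,20), (δ,19), (δ,20)}
  {γ, δ} × {18, 19, 20} = {(γ,18), (γ,19), (γ,20), (δ,18), (δ,19), (δ,20)}
  {γ, δ, ε} × {18, 19} = {(γ,18), (γ,19), (δ,18), (δ,19), (ε,18), (ε,19)}
  {γ, δ, ε} × {19, 20} = {(γ,19), (γ,20), (δ,19), (δ,20), (ε,19), (ε,20)}
  {γ, δ, ε} × {18, 19, 20} = {(γ,18), (γ,19), (γ,20), (δ,18), (δ,19), (δ,20), (ε,18), (ε,19), (ε,20)}
These 21 distinct sets form the basis B.
Close under arbitrary unions to get τ_{X×Y}; counting gives |τ_{X×Y}| = 70.


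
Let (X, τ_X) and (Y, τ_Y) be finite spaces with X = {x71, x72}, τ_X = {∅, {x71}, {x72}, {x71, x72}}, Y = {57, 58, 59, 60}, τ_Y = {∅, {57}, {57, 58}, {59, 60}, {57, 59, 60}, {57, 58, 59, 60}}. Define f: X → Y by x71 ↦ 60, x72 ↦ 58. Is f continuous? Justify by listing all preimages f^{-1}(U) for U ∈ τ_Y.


f IS continuous.

Compute f^{-1}(U) for each U ∈ τ_Y:
  U = ∅: f^{-1}(U) = ∅ ∈ τ_X ✓.
  U = {57}: f^{-1}(U) = ∅ ∈ τ_X ✓.
  U = {57, 58}: f^{-1}(U) = {x72} ∈ τ_X ✓.
  U = {59, 60}: f^{-1}(U) = {x71} ∈ τ_X ✓.
  U = {57, 59, 60}: f^{-1}(U) = {x71} ∈ τ_X ✓.
  U = {57, 58, 59, 60}: f^{-1}(U) = {x71, x72} ∈ τ_X ✓.
Every preimage lies in τ_X, so f IS continuous.


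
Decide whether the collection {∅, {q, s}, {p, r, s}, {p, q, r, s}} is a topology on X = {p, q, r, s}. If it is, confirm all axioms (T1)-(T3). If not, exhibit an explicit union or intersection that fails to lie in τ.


τ is NOT a topology on X.

Axiom (T1): ∅ ∈ τ? Yes; X ∈ τ? Yes.
Axiom (T2/T3): check pairwise unions and intersections of members of τ.
Counterexample for (T3): {q, s} ∩ {p, r, s} = {s} ∉ τ. Therefore τ is NOT a topology.


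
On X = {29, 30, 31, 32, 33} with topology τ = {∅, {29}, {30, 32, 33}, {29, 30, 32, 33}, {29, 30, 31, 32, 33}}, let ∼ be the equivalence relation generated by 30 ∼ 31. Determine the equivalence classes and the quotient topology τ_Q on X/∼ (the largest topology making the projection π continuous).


X/∼ = {[29], [30=31], [32], [33]}; |τ_Q| = 3.

Equivalence classes: [29], [30=31], [32], [33].
Quotient map π: X → X/∼ sends 29 ↦ [29], 30 ↦ [30=31], 31 ↦ [30=31], 32 ↦ [32], 33 ↦ [33].
For each subset V ⊆ X/∼, compute π^{-1}(V) ⊆ X and check whether π^{-1}(V) ∈ τ. V is open in τ_Q iff π^{-1}(V) ∈ τ.
  V = {}: π^{-1}(V) = ∅ ∈ τ ✓.
  V = {[29]}: π^{-1}(V) = {29} ∈ τ ✓.
  V = {[30=31]}: π^{-1}(V) = {30, 31} ∉ τ ✗.
  V = {[29], [30=31]}: π^{-1}(V) = {29, 30, 31} ∉ τ ✗.
  V = {[32]}: π^{-1}(V) = {32} ∉ τ ✗.
  V = {[29], [32]}: π^{-1}(V) = {29, 32} ∉ τ ✗.
  V = {[30=31], [32]}: π^{-1}(V) = {30, 31, 32} ∉ τ ✗.
  V = {[29], [30=31], [32]}: π^{-1}(V) = {29, 30, 31, 32} ∉ τ ✗.
  V = {[33]}: π^{-1}(V) = {33} ∉ τ ✗.
  V = {[29], [33]}: π^{-1}(V) = {29, 33} ∉ τ ✗.
  V = {[30=31], [33]}: π^{-1}(V) = {30, 31, 33} ∉ τ ✗.
  V = {[29], [30=31], [33]}: π^{-1}(V) = {29, 30, 31, 33} ∉ τ ✗.
  V = {[32], [33]}: π^{-1}(V) = {32, 33} ∉ τ ✗.
  V = {[29], [32], [33]}: π^{-1}(V) = {29, 32, 33} ∉ τ ✗.
  V = {[30=31], [32], [33]}: π^{-1}(V) = {30, 31, 32, 33} ∉ τ ✗.
  V = {[29], [30=31], [32], [33]}: π^{-1}(V) = {29, 30, 31, 32, 33} ∈ τ ✓.
Open sets in the quotient: τ_Q = {{}, {[29]}, {[29], [30=31], [32], [33]}} (3 elements).


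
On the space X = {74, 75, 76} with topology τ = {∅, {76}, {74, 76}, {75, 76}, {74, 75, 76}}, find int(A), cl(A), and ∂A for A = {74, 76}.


int(A) = {74, 76}, cl(A) = {74, 75, 76}, ∂A = {75}.

Closed sets in (X, τ) are complements of opens:
  closed(X, τ) = {∅, {74}, {75}, {74, 75}, {74, 75, 76}}.
int(A) = ⋃ {U ∈ τ : U ⊆ A}. Opens contained in A: ∅, {76}, {74, 76}.
Taking the union of these: int(A) = {74, 76}.
cl(A) = ⋂ {C closed : A ⊆ C}. Closed sets containing A: {74, 75, 76}.
Intersecting these: cl(A) = {74, 75, 76}.
∂A = cl(A) ∖ int(A) = {74, 75, 76} ∖ {74, 76} = {75}.


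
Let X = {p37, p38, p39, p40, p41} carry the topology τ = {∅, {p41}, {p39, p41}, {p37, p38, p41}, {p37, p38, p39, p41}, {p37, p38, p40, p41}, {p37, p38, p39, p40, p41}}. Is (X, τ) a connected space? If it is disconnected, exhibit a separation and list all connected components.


(X, τ) is connected.

Find clopen sets (U ∈ τ with X ∖ U ∈ τ):
  U = ∅, X ∖ U = {p37, p38, p39, p40, p41} — both open, so U is clopen.
  U = {p37, p38, p39, p40, p41}, X ∖ U = ∅ — both open, so U is clopen.
Only trivial clopens (∅ and X) exist, so (X, τ) is connected.
Compute connected components by grouping points that agree on all clopens:
  component: {p37, p38, p39, p40, p41}


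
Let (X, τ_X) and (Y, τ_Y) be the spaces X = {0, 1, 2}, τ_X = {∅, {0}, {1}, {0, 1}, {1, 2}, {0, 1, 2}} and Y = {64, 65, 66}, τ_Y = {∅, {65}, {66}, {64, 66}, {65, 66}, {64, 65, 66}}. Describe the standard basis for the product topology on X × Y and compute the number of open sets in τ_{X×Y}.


Basis B = {∅ × ∅, {0} × {65}, {0} × {66}, {1} × {65}, {1} × {66}, {0} × {64, 66}, {0} × {65, 66}, {0, 1} × {65}, {0, 1} × {66}, {1} × {64, 66}, {1} × {65, 66}, {1, 2} × {65}, {1, 2} × {66}, {0} × {64, 65, 66}, {0, 1, 2} × {65}, {0, 1, 2} × {66}, {1} × {64, 65, 66}, {0, 1} × {64, 66}, {0, 1} × {65, 66}, {1, 2} × {64, 66}, {1, 2} × {65, 66}, {0, 1} × {64, 65, 66}, {0, 1, 2} × {64, 66}, {0, 1, 2} × {65, 66}, {1, 2} × {64, 65, 66}, {0, 1, 2} × {64, 65, 66}}; |τ_{X×Y}| = 108.

Enumerate products U × V with U ∈ τ_X, V ∈ τ_Y (deduplicated):
  ∅ × ∅ = {} (∅)
  {0} × {65} = {(0,65)}
  {0} × {66} = {(0,66)}
  {1} × {65} = {(1,65)}
  {1} × {66} = {(1,66)}
  {0} × {64, 66} = {(0,64), (0,66)}
  {0} × {65, 66} = {(0,65), (0,66)}
  {0, 1} × {65} = {(0,65), (1,65)}
  {0, 1} × {66} = {(0,66), (1,66)}
  {1} × {64, 66} = {(1,64), (1,66)}
  {1} × {65, 66} = {(1,65), (1,66)}
  {1, 2} × {65} = {(1,65), (2,65)}
  {1, 2} × {66} = {(1,66), (2,66)}
  {0} × {64, 65, 66} = {(0,64), (0,65), (0,66)}
  {0, 1, 2} × {65} = {(0,65), (1,65), (2,65)}
  {0, 1, 2} × {66} = {(0,66), (1,66), (2,66)}
  {1} × {64, 65, 66} = {(1,64), (1,65), (1,66)}
  {0, 1} × {64, 66} = {(0,64), (0,66), (1,64), (1,66)}
  {0, 1} × {65, 66} = {(0,65), (0,66), (1,65), (1,66)}
  {1, 2} × {64, 66} = {(1,64), (1,66), (2,64), (2,66)}
  {1, 2} × {65, 66} = {(1,65), (1,66), (2,65), (2,66)}
  {0, 1} × {64, 65, 66} = {(0,64), (0,65), (0,66), (1,64), (1,65), (1,66)}
  {0, 1, 2} × {64, 66} = {(0,64), (0,66), (1,64), (1,66), (2,64), (2,66)}
  {0, 1, 2} × {65, 66} = {(0,65), (0,66), (1,65), (1,66), (2,65), (2,66)}
  {1, 2} × {64, 65, 66} = {(1,64), (1,65), (1,66), (2,64), (2,65), (2,66)}
  {0, 1, 2} × {64, 65, 66} = {(0,64), (0,65), (0,66), (1,64), (1,65), (1,66), (2,64), (2,65), (2,66)}
These 26 distinct sets form the basis B.
Close under arbitrary unions to get τ_{X×Y}; counting gives |τ_{X×Y}| = 108.


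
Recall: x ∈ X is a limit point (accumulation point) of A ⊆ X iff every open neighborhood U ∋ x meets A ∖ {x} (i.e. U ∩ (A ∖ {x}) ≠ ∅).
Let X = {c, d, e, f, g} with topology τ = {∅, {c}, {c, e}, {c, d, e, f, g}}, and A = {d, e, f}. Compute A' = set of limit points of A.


A' = {d, f, g}

For each x ∈ X, list the open sets U ∈ τ with x ∈ U, then check whether U ∩ (A ∖ {x}) ≠ ∅ for every such U.
  x = c: open {c} ∋ x has {c} ∩ (A ∖ {c}) = ∅, so x is NOT a limit point.
  x = d: opens ∋ x are {c, d, e, f, g}; each meets A ∖ {d}, so x IS a limit point.
  x = e: open {c, e} ∋ x has {c, e} ∩ (A ∖ {e}) = ∅, so x is NOT a limit point.
  x = f: opens ∋ x are {c, d, e, f, g}; each meets A ∖ {f}, so x IS a limit point.
  x = g: opens ∋ x are {c, d, e, f, g}; each meets A ∖ {g}, so x IS a limit point.
Collecting: A' = {d, f, g}.


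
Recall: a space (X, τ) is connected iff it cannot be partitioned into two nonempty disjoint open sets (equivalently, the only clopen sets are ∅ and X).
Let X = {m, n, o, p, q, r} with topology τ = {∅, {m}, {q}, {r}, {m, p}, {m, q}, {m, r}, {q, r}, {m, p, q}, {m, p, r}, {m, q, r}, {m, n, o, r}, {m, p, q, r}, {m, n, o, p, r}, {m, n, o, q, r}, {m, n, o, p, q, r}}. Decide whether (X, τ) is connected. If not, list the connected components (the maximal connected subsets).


(X, τ) is disconnected; components = [{q}, {m, n, o, p, r}].

Find clopen sets (U ∈ τ with X ∖ U ∈ τ):
  U = ∅, X ∖ U = {m, n, o, p, q, r} — both open, so U is clopen.
  U = {q}, X ∖ U = {m, n, o, p, r} — both open, so U is clopen.
  U = {m, n, o, p, r}, X ∖ U = {q} — both open, so U is clopen.
  U = {m, n, o, p, q, r}, X ∖ U = ∅ — both open, so U is clopen.
Nontrivial clopen(s) exist: e.g. {m, n, o, p, r}. So (X, τ) is disconnected.
Compute connected components by grouping points that agree on all clopens:
  component: {q}
  component: {m, n, o, p, r}


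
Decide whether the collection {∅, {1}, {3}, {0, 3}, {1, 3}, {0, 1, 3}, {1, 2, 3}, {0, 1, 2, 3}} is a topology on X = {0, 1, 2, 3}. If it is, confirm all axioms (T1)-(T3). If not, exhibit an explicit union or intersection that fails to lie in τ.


τ IS a topology on X.

Axiom (T1): ∅ ∈ τ? Yes; X ∈ τ? Yes.
Axiom (T2/T3): check pairwise unions and intersections of members of τ.
All pairwise intersections and unions checked — each lies in τ. Therefore τ satisfies (T1), (T2), (T3): it IS a topology on X.


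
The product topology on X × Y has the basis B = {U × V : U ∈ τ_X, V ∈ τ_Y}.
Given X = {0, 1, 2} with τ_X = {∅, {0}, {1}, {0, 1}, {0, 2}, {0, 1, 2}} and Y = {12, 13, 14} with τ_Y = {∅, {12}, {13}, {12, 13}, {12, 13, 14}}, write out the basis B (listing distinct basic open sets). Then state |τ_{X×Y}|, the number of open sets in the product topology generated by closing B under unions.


Basis B = {∅ × ∅, {0} × {12}, {0} × {13}, {1} × {12}, {1} × {13}, {0} × {12, 13}, {0, 1} × {12}, {0, 2} × {12}, {0, 1} × {13}, {0, 2} × {13}, {1} × {12, 13}, {0} × {12, 13, 14}, {0, 1, 2} × {12}, {0, 1, 2} × {13}, {1} × {12, 13, 14}, {0, 1} × {12, 13}, {0, 2} × {12, 13}, {0, 1} × {12, 13, 14}, {0, 2} × {12, 13, 14}, {0, 1, 2} × {12, 13}, {0, 1, 2} × {12, 13, 14}}; |τ_{X×Y}| = 70.

Enumerate products U × V with U ∈ τ_X, V ∈ τ_Y (deduplicated):
  ∅ × ∅ = {} (∅)
  {0} × {12} = {(0,12)}
  {0} × {13} = {(0,13)}
  {1} × {12} = {(1,12)}
  {1} × {13} = {(1,13)}
  {0} × {12, 13} = {(0,12), (0,13)}
  {0, 1} × {12} = {(0,12), (1,12)}
  {0, 2} × {12} = {(0,12), (2,12)}
  {0, 1} × {13} = {(0,13), (1,13)}
  {0, 2} × {13} = {(0,13), (2,13)}
  {1} × {12, 13} = {(1,12), (1,13)}
  {0} × {12, 13, 14} = {(0,12), (0,13), (0,14)}
  {0, 1, 2} × {12} = {(0,12), (1,12), (2,12)}
  {0, 1, 2} × {13} = {(0,13), (1,13), (2,13)}
  {1} × {12, 13, 14} = {(1,12), (1,13), (1,14)}
  {0, 1} × {12, 13} = {(0,12), (0,13), (1,12), (1,13)}
  {0, 2} × {12, 13} = {(0,12), (0,13), (2,12), (2,13)}
  {0, 1} × {12, 13, 14} = {(0,12), (0,13), (0,14), (1,12), (1,13), (1,14)}
  {0, 2} × {12, 13, 14} = {(0,12), (0,13), (0,14), (2,12), (2,13), (2,14)}
  {0, 1, 2} × {12, 13} = {(0,12), (0,13), (1,12), (1,13), (2,12), (2,13)}
  {0, 1, 2} × {12, 13, 14} = {(0,12), (0,13), (0,14), (1,12), (1,13), (1,14), (2,12), (2,13), (2,14)}
These 21 distinct sets form the basis B.
Close under arbitrary unions to get τ_{X×Y}; counting gives |τ_{X×Y}| = 70.


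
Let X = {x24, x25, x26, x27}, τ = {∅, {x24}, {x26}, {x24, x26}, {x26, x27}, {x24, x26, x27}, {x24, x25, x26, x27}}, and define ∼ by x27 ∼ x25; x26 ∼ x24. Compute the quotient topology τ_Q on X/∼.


X/∼ = {[x24=x26], [x25=x27]}; |τ_Q| = 3.

Equivalence classes: [x24=x26], [x25=x27].
Quotient map π: X → X/∼ sends x24 ↦ [x24=x26], x25 ↦ [x25=x27], x26 ↦ [x24=x26], x27 ↦ [x25=x27].
For each subset V ⊆ X/∼, compute π^{-1}(V) ⊆ X and check whether π^{-1}(V) ∈ τ. V is open in τ_Q iff π^{-1}(V) ∈ τ.
  V = {}: π^{-1}(V) = ∅ ∈ τ ✓.
  V = {[x24=x26]}: π^{-1}(V) = {x24, x26} ∈ τ ✓.
  V = {[x25=x27]}: π^{-1}(V) = {x25, x27} ∉ τ ✗.
  V = {[x24=x26], [x25=x27]}: π^{-1}(V) = {x24, x25, x26, x27} ∈ τ ✓.
Open sets in the quotient: τ_Q = {{}, {[x24=x26]}, {[x24=x26], [x25=x27]}} (3 elements).


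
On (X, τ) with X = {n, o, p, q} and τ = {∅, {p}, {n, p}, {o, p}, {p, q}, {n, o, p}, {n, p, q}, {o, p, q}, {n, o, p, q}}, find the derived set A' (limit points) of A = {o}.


A' = ∅

For each x ∈ X, list the open sets U ∈ τ with x ∈ U, then check whether U ∩ (A ∖ {x}) ≠ ∅ for every such U.
  x = n: open {n, p} ∋ x has {n, p} ∩ (A ∖ {n}) = ∅, so x is NOT a limit point.
  x = o: open {o, p} ∋ x has {o, p} ∩ (A ∖ {o}) = ∅, so x is NOT a limit point.
  x = p: open {p} ∋ x has {p} ∩ (A ∖ {p}) = ∅, so x is NOT a limit point.
  x = q: open {p, q} ∋ x has {p, q} ∩ (A ∖ {q}) = ∅, so x is NOT a limit point.
Collecting: A' = ∅.


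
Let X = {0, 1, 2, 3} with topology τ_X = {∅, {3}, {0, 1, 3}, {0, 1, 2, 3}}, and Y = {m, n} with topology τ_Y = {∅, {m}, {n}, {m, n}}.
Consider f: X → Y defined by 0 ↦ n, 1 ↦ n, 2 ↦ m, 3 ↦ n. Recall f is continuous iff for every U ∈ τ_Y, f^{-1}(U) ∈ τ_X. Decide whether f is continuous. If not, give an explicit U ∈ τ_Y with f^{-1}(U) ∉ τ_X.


f is NOT continuous.

Compute f^{-1}(U) for each U ∈ τ_Y:
  U = ∅: f^{-1}(U) = ∅ ∈ τ_X ✓.
  U = {m}: f^{-1}(U) = {2} ∉ τ_X ✗.
  U = {n}: f^{-1}(U) = {0, 1, 3} ∈ τ_X ✓.
  U = {m, n}: f^{-1}(U) = {0, 1, 2, 3} ∈ τ_X ✓.
Found U = {m} with f^{-1}(U) = {2} not in τ_X. Therefore f is NOT continuous.


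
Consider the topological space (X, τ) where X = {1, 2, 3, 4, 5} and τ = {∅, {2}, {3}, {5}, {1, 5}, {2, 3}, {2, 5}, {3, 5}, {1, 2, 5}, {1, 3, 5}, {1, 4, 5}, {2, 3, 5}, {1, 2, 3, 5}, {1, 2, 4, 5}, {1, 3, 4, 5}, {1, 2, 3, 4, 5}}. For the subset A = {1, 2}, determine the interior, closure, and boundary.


int(A) = {2}, cl(A) = {1, 2, 4}, ∂A = {1, 4}.

Closed sets in (X, τ) are complements of opens:
  closed(X, τ) = {∅, {2}, {3}, {4}, {1, 4}, {2, 3}, {2, 4}, {3, 4}, {1, 2, 4}, {1, 3, 4}, {1, 4, 5}, {2, 3, 4}, {1, 2, 3, 4}, {1, 2, 4, 5}, {1, 3, 4, 5}, {1, 2, 3, 4, 5}}.
int(A) = ⋃ {U ∈ τ : U ⊆ A}. Opens contained in A: ∅, {2}.
Taking the union of these: int(A) = {2}.
cl(A) = ⋂ {C closed : A ⊆ C}. Closed sets containing A: {1, 2, 4}, {1, 2, 3, 4}, {1, 2, 4, 5}, {1, 2, 3, 4, 5}.
Intersecting these: cl(A) = {1, 2, 4}.
∂A = cl(A) ∖ int(A) = {1, 2, 4} ∖ {2} = {1, 4}.


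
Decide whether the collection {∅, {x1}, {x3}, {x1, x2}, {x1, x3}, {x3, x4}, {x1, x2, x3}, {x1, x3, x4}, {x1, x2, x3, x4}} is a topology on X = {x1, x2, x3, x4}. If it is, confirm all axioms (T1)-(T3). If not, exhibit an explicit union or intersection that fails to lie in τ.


τ IS a topology on X.

Axiom (T1): ∅ ∈ τ? Yes; X ∈ τ? Yes.
Axiom (T2/T3): check pairwise unions and intersections of members of τ.
All pairwise intersections and unions checked — each lies in τ. Therefore τ satisfies (T1), (T2), (T3): it IS a topology on X.


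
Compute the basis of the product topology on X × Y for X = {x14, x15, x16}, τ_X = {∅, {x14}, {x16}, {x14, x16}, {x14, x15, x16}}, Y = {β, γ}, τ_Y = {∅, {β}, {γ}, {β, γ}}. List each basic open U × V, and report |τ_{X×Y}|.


Basis B = {∅ × ∅, {x14} × {β}, {x14} × {γ}, {x16} × {β}, {x16} × {γ}, {x14} × {β, γ}, {x14, x16} × {β}, {x14, x16} × {γ}, {x16} × {β, γ}, {x14, x15, x16} × {β}, {x14, x15, x16} × {γ}, {x14, x16} × {β, γ}, {x14, x15, x16} × {β, γ}}; |τ_{X×Y}| = 25.

Enumerate products U × V with U ∈ τ_X, V ∈ τ_Y (deduplicated):
  ∅ × ∅ = {} (∅)
  {x14} × {β} = {(x14,β)}
  {x14} × {γ} = {(x14,γ)}
  {x16} × {β} = {(x16,β)}
  {x16} × {γ} = {(x16,γ)}
  {x14} × {β, γ} = {(x14,β), (x14,γ)}
  {x14, x16} × {β} = {(x14,β), (x16,β)}
  {x14, x16} × {γ} = {(x14,γ), (x16,γ)}
  {x16} × {β, γ} = {(x16,β), (x16,γ)}
  {x14, x15, x16} × {β} = {(x14,β), (x15,β), (x16,β)}
  {x14, x15, x16} × {γ} = {(x14,γ), (x15,γ), (x16,γ)}
  {x14, x16} × {β, γ} = {(x14,β), (x14,γ), (x16,β), (x16,γ)}
  {x14, x15, x16} × {β, γ} = {(x14,β), (x14,γ), (x15,β), (x15,γ), (x16,β), (x16,γ)}
These 13 distinct sets form the basis B.
Close under arbitrary unions to get τ_{X×Y}; counting gives |τ_{X×Y}| = 25.


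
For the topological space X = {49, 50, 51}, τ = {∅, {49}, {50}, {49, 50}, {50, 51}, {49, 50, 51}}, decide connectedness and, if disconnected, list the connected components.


(X, τ) is disconnected; components = [{49}, {50, 51}].

Find clopen sets (U ∈ τ with X ∖ U ∈ τ):
  U = ∅, X ∖ U = {49, 50, 51} — both open, so U is clopen.
  U = {49}, X ∖ U = {50, 51} — both open, so U is clopen.
  U = {50, 51}, X ∖ U = {49} — both open, so U is clopen.
  U = {49, 50, 51}, X ∖ U = ∅ — both open, so U is clopen.
Nontrivial clopen(s) exist: e.g. {50, 51}. So (X, τ) is disconnected.
Compute connected components by grouping points that agree on all clopens:
  component: {49}
  component: {50, 51}


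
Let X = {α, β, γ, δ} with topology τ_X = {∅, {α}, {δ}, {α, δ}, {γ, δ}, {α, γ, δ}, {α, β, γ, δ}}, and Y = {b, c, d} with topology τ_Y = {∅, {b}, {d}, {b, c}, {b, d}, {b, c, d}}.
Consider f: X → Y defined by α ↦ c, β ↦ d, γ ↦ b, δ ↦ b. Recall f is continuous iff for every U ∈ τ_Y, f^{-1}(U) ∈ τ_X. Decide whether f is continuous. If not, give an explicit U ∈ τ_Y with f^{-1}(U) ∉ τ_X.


f is NOT continuous.

Compute f^{-1}(U) for each U ∈ τ_Y:
  U = ∅: f^{-1}(U) = ∅ ∈ τ_X ✓.
  U = {b}: f^{-1}(U) = {γ, δ} ∈ τ_X ✓.
  U = {d}: f^{-1}(U) = {β} ∉ τ_X ✗.
  U = {b, c}: f^{-1}(U) = {α, γ, δ} ∈ τ_X ✓.
  U = {b, d}: f^{-1}(U) = {β, γ, δ} ∉ τ_X ✗.
  U = {b, c, d}: f^{-1}(U) = {α, β, γ, δ} ∈ τ_X ✓.
Found U = {d} with f^{-1}(U) = {β} not in τ_X. Therefore f is NOT continuous.


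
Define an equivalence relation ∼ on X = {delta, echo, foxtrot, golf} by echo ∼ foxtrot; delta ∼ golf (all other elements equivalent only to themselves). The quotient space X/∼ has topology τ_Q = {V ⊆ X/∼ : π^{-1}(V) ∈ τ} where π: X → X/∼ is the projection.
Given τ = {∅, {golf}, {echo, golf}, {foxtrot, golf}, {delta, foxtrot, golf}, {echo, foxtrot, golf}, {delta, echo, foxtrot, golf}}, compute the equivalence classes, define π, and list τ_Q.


X/∼ = {[delta=golf], [echo=foxtrot]}; |τ_Q| = 2.

Equivalence classes: [delta=golf], [echo=foxtrot].
Quotient map π: X → X/∼ sends delta ↦ [delta=golf], echo ↦ [echo=foxtrot], foxtrot ↦ [echo=foxtrot], golf ↦ [delta=golf].
For each subset V ⊆ X/∼, compute π^{-1}(V) ⊆ X and check whether π^{-1}(V) ∈ τ. V is open in τ_Q iff π^{-1}(V) ∈ τ.
  V = {}: π^{-1}(V) = ∅ ∈ τ ✓.
  V = {[delta=golf]}: π^{-1}(V) = {delta, golf} ∉ τ ✗.
  V = {[echo=foxtrot]}: π^{-1}(V) = {echo, foxtrot} ∉ τ ✗.
  V = {[delta=golf], [echo=foxtrot]}: π^{-1}(V) = {delta, echo, foxtrot, golf} ∈ τ ✓.
Open sets in the quotient: τ_Q = {{}, {[delta=golf], [echo=foxtrot]}} (2 elements).


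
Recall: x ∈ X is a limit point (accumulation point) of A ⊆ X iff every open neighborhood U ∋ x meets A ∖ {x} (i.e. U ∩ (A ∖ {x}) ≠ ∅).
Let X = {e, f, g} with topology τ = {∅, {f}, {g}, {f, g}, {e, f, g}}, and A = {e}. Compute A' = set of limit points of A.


A' = ∅

For each x ∈ X, list the open sets U ∈ τ with x ∈ U, then check whether U ∩ (A ∖ {x}) ≠ ∅ for every such U.
  x = e: open {e, f, g} ∋ x has {e, f, g} ∩ (A ∖ {e}) = ∅, so x is NOT a limit point.
  x = f: open {f} ∋ x has {f} ∩ (A ∖ {f}) = ∅, so x is NOT a limit point.
  x = g: open {g} ∋ x has {g} ∩ (A ∖ {g}) = ∅, so x is NOT a limit point.
Collecting: A' = ∅.


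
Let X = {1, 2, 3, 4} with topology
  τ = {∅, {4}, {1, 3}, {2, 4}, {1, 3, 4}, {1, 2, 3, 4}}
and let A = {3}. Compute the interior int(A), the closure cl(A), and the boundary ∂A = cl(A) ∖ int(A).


int(A) = ∅, cl(A) = {1, 3}, ∂A = {1, 3}.

Closed sets in (X, τ) are complements of opens:
  closed(X, τ) = {∅, {2}, {1, 3}, {2, 4}, {1, 2, 3}, {1, 2, 3, 4}}.
int(A) = ⋃ {U ∈ τ : U ⊆ A}. Opens contained in A: ∅.
Taking the union of these: int(A) = ∅.
cl(A) = ⋂ {C closed : A ⊆ C}. Closed sets containing A: {1, 3}, {1, 2, 3}, {1, 2, 3, 4}.
Intersecting these: cl(A) = {1, 3}.
∂A = cl(A) ∖ int(A) = {1, 3} ∖ ∅ = {1, 3}.


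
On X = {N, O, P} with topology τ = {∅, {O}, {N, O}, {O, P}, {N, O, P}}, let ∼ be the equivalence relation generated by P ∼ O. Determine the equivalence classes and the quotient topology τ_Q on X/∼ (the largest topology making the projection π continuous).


X/∼ = {[N], [O=P]}; |τ_Q| = 3.

Equivalence classes: [N], [O=P].
Quotient map π: X → X/∼ sends N ↦ [N], O ↦ [O=P], P ↦ [O=P].
For each subset V ⊆ X/∼, compute π^{-1}(V) ⊆ X and check whether π^{-1}(V) ∈ τ. V is open in τ_Q iff π^{-1}(V) ∈ τ.
  V = {}: π^{-1}(V) = ∅ ∈ τ ✓.
  V = {[N]}: π^{-1}(V) = {N} ∉ τ ✗.
  V = {[O=P]}: π^{-1}(V) = {O, P} ∈ τ ✓.
  V = {[N], [O=P]}: π^{-1}(V) = {N, O, P} ∈ τ ✓.
Open sets in the quotient: τ_Q = {{}, {[O=P]}, {[N], [O=P]}} (3 elements).


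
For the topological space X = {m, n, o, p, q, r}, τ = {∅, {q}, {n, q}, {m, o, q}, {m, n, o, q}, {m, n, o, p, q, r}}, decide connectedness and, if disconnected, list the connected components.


(X, τ) is connected.

Find clopen sets (U ∈ τ with X ∖ U ∈ τ):
  U = ∅, X ∖ U = {m, n, o, p, q, r} — both open, so U is clopen.
  U = {m, n, o, p, q, r}, X ∖ U = ∅ — both open, so U is clopen.
Only trivial clopens (∅ and X) exist, so (X, τ) is connected.
Compute connected components by grouping points that agree on all clopens:
  component: {m, n, o, p, q, r}


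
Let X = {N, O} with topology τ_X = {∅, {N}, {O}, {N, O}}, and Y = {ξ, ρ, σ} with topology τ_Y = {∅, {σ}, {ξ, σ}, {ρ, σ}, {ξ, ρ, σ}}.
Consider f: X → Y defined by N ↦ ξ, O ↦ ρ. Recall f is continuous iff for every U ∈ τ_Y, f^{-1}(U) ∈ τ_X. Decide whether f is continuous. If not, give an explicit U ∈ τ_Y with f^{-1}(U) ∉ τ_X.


f IS continuous.

Compute f^{-1}(U) for each U ∈ τ_Y:
  U = ∅: f^{-1}(U) = ∅ ∈ τ_X ✓.
  U = {σ}: f^{-1}(U) = ∅ ∈ τ_X ✓.
  U = {ξ, σ}: f^{-1}(U) = {N} ∈ τ_X ✓.
  U = {ρ, σ}: f^{-1}(U) = {O} ∈ τ_X ✓.
  U = {ξ, ρ, σ}: f^{-1}(U) = {N, O} ∈ τ_X ✓.
Every preimage lies in τ_X, so f IS continuous.


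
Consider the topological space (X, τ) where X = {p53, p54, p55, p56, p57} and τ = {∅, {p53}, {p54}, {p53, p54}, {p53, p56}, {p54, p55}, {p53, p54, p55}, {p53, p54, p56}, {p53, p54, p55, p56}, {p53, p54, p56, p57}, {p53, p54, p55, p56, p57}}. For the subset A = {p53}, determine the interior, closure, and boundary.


int(A) = {p53}, cl(A) = {p53, p56, p57}, ∂A = {p56, p57}.

Closed sets in (X, τ) are complements of opens:
  closed(X, τ) = {∅, {p55}, {p57}, {p55, p57}, {p56, p57}, {p53, p56, p57}, {p54, p55, p57}, {p55, p56, p57}, {p53, p55, p56, p57}, {p54, p55, p56, p57}, {p53, p54, p55, p56, p57}}.
int(A) = ⋃ {U ∈ τ : U ⊆ A}. Opens contained in A: ∅, {p53}.
Taking the union of these: int(A) = {p53}.
cl(A) = ⋂ {C closed : A ⊆ C}. Closed sets containing A: {p53, p56, p57}, {p53, p55, p56, p57}, {p53, p54, p55, p56, p57}.
Intersecting these: cl(A) = {p53, p56, p57}.
∂A = cl(A) ∖ int(A) = {p53, p56, p57} ∖ {p53} = {p56, p57}.


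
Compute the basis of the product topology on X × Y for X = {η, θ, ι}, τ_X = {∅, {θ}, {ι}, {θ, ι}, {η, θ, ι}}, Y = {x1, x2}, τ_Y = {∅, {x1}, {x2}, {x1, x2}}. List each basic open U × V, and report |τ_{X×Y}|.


Basis B = {∅ × ∅, {θ} × {x1}, {θ} × {x2}, {ι} × {x1}, {ι} × {x2}, {θ} × {x1, x2}, {θ, ι} × {x1}, {θ, ι} × {x2}, {ι} × {x1, x2}, {η, θ, ι} × {x1}, {η, θ, ι} × {x2}, {θ, ι} × {x1, x2}, {η, θ, ι} × {x1, x2}}; |τ_{X×Y}| = 25.

Enumerate products U × V with U ∈ τ_X, V ∈ τ_Y (deduplicated):
  ∅ × ∅ = {} (∅)
  {θ} × {x1} = {(θ,x1)}
  {θ} × {x2} = {(θ,x2)}
  {ι} × {x1} = {(ι,x1)}
  {ι} × {x2} = {(ι,x2)}
  {θ} × {x1, x2} = {(θ,x1), (θ,x2)}
  {θ, ι} × {x1} = {(θ,x1), (ι,x1)}
  {θ, ι} × {x2} = {(θ,x2), (ι,x2)}
  {ι} × {x1, x2} = {(ι,x1), (ι,x2)}
  {η, θ, ι} × {x1} = {(η,x1), (θ,x1), (ι,x1)}
  {η, θ, ι} × {x2} = {(η,x2), (θ,x2), (ι,x2)}
  {θ, ι} × {x1, x2} = {(θ,x1), (θ,x2), (ι,x1), (ι,x2)}
  {η, θ, ι} × {x1, x2} = {(η,x1), (η,x2), (θ,x1), (θ,x2), (ι,x1), (ι,x2)}
These 13 distinct sets form the basis B.
Close under arbitrary unions to get τ_{X×Y}; counting gives |τ_{X×Y}| = 25.


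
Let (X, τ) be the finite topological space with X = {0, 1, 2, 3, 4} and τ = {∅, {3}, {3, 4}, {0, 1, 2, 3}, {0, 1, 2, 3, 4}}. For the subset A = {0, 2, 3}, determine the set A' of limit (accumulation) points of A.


A' = {0, 1, 2, 4}

For each x ∈ X, list the open sets U ∈ τ with x ∈ U, then check whether U ∩ (A ∖ {x}) ≠ ∅ for every such U.
  x = 0: opens ∋ x are {0, 1, 2, 3}, {0, 1, 2, 3, 4}; each meets A ∖ {0}, so x IS a limit point.
  x = 1: opens ∋ x are {0, 1, 2, 3}, {0, 1, 2, 3, 4}; each meets A ∖ {1}, so x IS a limit point.
  x = 2: opens ∋ x are {0, 1, 2, 3}, {0, 1, 2, 3, 4}; each meets A ∖ {2}, so x IS a limit point.
  x = 3: open {3} ∋ x has {3} ∩ (A ∖ {3}) = ∅, so x is NOT a limit point.
  x = 4: opens ∋ x are {3, 4}, {0, 1, 2, 3, 4}; each meets A ∖ {4}, so x IS a limit point.
Collecting: A' = {0, 1, 2, 4}.


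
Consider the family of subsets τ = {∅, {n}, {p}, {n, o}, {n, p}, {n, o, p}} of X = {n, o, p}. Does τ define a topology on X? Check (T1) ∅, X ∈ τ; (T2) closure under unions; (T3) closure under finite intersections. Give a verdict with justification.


τ IS a topology on X.

Axiom (T1): ∅ ∈ τ? Yes; X ∈ τ? Yes.
Axiom (T2/T3): check pairwise unions and intersections of members of τ.
All pairwise intersections and unions checked — each lies in τ. Therefore τ satisfies (T1), (T2), (T3): it IS a topology on X.


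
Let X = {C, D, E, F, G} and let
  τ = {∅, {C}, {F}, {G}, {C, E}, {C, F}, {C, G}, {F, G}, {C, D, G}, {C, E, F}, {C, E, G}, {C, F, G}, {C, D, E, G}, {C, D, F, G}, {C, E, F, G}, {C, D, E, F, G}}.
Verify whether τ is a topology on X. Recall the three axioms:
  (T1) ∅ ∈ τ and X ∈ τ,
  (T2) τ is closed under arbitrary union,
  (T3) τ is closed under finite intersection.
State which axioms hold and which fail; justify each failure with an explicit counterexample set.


τ IS a topology on X.

Axiom (T1): ∅ ∈ τ? Yes; X ∈ τ? Yes.
Axiom (T2/T3): check pairwise unions and intersections of members of τ.
All pairwise intersections and unions checked — each lies in τ. Therefore τ satisfies (T1), (T2), (T3): it IS a topology on X.
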